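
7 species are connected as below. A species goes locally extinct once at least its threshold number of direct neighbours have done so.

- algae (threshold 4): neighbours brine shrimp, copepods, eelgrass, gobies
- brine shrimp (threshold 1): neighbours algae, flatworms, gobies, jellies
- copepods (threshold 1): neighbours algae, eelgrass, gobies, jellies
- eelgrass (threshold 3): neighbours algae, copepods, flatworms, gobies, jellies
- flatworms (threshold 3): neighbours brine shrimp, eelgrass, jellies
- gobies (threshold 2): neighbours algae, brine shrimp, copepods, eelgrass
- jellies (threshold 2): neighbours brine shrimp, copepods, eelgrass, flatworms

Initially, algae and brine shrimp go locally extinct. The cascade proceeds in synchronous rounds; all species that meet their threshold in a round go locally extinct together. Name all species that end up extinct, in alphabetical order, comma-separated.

Round 1 — algae, brine shrimp go locally extinct (initial).
Round 2 — checking thresholds:
  copepods: 1 of 4 neighbours ≥ 1, goes locally extinct.
  eelgrass: 1 of 5 neighbours < 3, below threshold.
  flatworms: 1 of 3 neighbours < 3, below threshold.
  gobies: 2 of 4 neighbours ≥ 2, goes locally extinct.
  jellies: 1 of 4 neighbours < 2, below threshold.
Round 3 — checking thresholds:
  eelgrass: 3 of 5 neighbours ≥ 3, goes locally extinct.
  flatworms: 1 of 3 neighbours < 3, below threshold.
  jellies: 2 of 4 neighbours ≥ 2, goes locally extinct.
Round 4 — checking thresholds:
  flatworms: 3 of 3 neighbours ≥ 3, goes locally extinct.
Round 5 — no new extinctions; cascade stops.

algae, brine shrimp, copepods, eelgrass, flatworms, gobies, jellies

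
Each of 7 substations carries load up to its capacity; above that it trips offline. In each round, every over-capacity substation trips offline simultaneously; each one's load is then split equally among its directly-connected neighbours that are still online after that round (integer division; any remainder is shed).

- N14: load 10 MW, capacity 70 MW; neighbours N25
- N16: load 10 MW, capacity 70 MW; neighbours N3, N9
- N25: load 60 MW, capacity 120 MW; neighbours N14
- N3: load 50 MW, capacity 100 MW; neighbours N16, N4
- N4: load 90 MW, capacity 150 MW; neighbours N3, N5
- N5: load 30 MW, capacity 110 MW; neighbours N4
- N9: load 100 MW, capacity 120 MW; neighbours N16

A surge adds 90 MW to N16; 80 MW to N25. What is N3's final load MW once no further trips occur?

Round 1 — N16 at 100 > 70; N25 at 140 > 120. N16, N25 trip offline.
  N16 sheds 100 MW to N3, N9: 50 each.
    N3: 50+50 = 100 ≤ 100
    N9: 100+50 = 150 > 120
  N25 sheds 140 MW to N14: 140 each.
    N14: 10+140 = 150 > 70
Round 2 — N14, N9 trip offline.
  N14 sheds 150 MW: no online neighbours, lost.
  N9 sheds 150 MW: no online neighbours, lost.
No further trips.

100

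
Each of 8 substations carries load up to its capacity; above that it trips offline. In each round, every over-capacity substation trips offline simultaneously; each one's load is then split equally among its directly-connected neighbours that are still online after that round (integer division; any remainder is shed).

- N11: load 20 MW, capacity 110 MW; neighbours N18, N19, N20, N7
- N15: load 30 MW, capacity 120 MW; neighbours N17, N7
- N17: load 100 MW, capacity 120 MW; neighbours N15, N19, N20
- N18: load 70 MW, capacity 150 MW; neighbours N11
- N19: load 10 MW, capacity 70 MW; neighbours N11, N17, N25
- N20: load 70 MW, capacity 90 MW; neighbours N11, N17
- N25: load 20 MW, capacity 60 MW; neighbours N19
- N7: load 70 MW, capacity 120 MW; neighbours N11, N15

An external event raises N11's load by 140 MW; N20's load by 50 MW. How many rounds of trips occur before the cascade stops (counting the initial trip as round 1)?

4

Round 1 — N11 at 160 > 110; N20 at 120 > 90. N11, N20 trip offline.
  N11 sheds 160 MW to N18, N19, N7: 53 each (1 lost).
    N18: 70+53 = 123 ≤ 150
    N19: 10+53 = 63 ≤ 70
    N7: 70+53 = 123 > 120
  N20 sheds 120 MW to N17: 120 each.
    N17: 100+120 = 220 > 120
Round 2 — N17, N7 trip offline.
  N17 sheds 220 MW to N15, N19: 110 each.
    N15: 30+110 = 140 > 120
    N19: 63+110 = 173 > 70
  N7 sheds 123 MW to N15: 123 each.
    N15: 140+123 = 263 > 120
Round 3 — N15, N19 trip offline.
  N15 sheds 263 MW: no online neighbours, lost.
  N19 sheds 173 MW to N25: 173 each.
    N25: 20+173 = 193 > 60
Round 4 — N25 trips offline.
  N25 sheds 193 MW: no online neighbours, lost.
No further trips.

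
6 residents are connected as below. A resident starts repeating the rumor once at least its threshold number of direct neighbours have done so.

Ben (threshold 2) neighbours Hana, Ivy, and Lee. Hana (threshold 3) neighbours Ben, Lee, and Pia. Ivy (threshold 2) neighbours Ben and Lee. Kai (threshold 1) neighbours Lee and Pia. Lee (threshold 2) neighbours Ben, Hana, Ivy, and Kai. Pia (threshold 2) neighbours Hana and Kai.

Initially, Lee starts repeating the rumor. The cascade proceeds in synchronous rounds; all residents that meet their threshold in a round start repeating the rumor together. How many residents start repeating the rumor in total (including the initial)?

Round 1 — Lee starts repeating the rumor (initial).
Round 2 — checking thresholds:
  Ben: 1 of 3 neighbours < 2, not yet.
  Hana: 1 of 3 neighbours < 3, not yet.
  Ivy: 1 of 2 neighbours < 2, not yet.
  Kai: 1 of 2 neighbours ≥ 1, starts repeating the rumor.
Round 3 — no new spreads; cascade stops.

2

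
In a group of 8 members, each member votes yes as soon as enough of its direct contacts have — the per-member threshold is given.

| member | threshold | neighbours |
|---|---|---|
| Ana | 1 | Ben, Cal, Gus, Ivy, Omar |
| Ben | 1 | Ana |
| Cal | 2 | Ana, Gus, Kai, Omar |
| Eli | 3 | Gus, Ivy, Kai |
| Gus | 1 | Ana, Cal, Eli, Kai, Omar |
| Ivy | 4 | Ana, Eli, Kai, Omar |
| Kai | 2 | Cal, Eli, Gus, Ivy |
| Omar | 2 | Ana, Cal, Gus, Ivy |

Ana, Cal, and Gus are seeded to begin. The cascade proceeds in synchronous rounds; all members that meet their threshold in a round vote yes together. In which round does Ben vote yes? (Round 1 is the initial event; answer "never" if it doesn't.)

Round 1 — Ana, Cal, Gus vote yes (initial).
Round 2 — checking thresholds:
  Ben: 1 of 1 neighbours ≥ 1, votes yes.
  Eli: 1 of 3 neighbours < 3, not yet.
  Ivy: 1 of 4 neighbours < 4, not yet.
  Kai: 2 of 4 neighbours ≥ 2, votes yes.
  Omar: 3 of 4 neighbours ≥ 2, votes yes.
Round 3 — no new yes votes; cascade stops.

2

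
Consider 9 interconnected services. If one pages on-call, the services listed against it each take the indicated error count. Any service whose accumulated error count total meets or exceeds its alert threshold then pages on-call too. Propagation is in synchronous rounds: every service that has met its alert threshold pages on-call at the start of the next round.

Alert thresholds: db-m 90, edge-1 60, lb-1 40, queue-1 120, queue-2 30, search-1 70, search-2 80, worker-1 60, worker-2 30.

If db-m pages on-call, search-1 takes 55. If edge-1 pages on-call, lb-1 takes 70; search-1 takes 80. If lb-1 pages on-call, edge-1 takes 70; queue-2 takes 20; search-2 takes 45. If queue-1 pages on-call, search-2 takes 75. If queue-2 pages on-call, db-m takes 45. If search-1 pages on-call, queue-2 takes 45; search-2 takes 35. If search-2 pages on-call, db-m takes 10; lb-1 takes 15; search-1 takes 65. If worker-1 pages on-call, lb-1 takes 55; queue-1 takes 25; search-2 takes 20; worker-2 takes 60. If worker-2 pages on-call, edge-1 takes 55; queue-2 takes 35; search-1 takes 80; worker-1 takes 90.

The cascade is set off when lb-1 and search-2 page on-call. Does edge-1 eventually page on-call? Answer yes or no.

Round 1 — lb-1, search-2 page on-call (initial).
  db-m: +10 → 10 < 90
  edge-1: +70 → 70 ≥ 60
  queue-2: +20 → 20 < 30
  search-1: +65 → 65 < 70
Round 2 — edge-1 pages on-call.
  search-1: +80 → 145 ≥ 70
Round 3 — search-1 pages on-call.
  queue-2: +45 → 65 ≥ 30
Round 4 — queue-2 pages on-call.
  db-m: +45 → 55 < 90
No further pages.

yes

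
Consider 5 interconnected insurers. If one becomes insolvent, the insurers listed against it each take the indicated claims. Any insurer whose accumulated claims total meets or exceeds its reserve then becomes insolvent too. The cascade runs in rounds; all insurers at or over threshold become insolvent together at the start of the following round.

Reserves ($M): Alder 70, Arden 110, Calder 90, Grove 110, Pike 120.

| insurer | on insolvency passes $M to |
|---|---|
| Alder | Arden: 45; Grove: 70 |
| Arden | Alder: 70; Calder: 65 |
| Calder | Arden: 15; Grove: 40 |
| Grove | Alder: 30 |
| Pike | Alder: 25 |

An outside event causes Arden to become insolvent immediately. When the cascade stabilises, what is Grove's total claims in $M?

Round 1 — Arden becomes insolvent (initial).
  Alder: +70 → 70 ≥ 70
  Calder: +65 → 65 < 90
Round 2 — Alder becomes insolvent.
  Grove: +70 → 70 < 110
No further insolvencies.

70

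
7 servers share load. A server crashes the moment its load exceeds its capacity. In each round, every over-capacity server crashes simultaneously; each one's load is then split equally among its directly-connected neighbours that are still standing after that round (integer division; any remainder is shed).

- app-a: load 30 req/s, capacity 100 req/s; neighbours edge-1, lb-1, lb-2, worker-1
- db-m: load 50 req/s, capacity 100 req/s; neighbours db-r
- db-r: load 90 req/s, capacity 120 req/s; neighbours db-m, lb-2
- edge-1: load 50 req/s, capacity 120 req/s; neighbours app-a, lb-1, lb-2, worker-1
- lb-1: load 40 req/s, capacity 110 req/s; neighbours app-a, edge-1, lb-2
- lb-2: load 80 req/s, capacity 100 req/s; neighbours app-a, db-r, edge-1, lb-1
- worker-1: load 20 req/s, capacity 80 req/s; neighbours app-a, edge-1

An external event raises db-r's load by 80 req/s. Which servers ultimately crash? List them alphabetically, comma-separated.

db-m, db-r, lb-2

Round 1 — db-r at 170 > 120. db-r crashes.
  db-r sheds 170 req/s to db-m, lb-2: 85 each.
    db-m: 50+85 = 135 > 100
    lb-2: 80+85 = 165 > 100
Round 2 — db-m, lb-2 crash.
  db-m sheds 135 req/s: no online neighbours, lost.
  lb-2 sheds 165 req/s to app-a, edge-1, lb-1: 55 each.
    app-a: 30+55 = 85 ≤ 100
    edge-1: 50+55 = 105 ≤ 120
    lb-1: 40+55 = 95 ≤ 110
No further crashes.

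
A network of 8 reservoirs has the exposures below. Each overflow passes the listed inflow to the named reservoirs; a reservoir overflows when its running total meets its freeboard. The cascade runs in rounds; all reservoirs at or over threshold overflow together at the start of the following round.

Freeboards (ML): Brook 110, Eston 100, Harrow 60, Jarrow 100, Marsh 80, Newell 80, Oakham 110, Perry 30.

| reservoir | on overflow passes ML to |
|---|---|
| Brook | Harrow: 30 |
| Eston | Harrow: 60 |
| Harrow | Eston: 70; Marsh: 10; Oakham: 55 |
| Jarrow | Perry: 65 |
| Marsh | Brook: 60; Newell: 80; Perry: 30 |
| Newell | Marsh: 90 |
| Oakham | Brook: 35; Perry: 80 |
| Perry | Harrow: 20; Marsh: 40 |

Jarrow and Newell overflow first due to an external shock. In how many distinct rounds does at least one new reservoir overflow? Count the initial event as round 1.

2

Round 1 — Jarrow, Newell overflow (initial).
  Marsh: +90 → 90 ≥ 80
  Perry: +65 → 65 ≥ 30
Round 2 — Marsh, Perry overflow.
  Brook: +60 → 60 < 110
  Harrow: +20 → 20 < 60
No further overflows.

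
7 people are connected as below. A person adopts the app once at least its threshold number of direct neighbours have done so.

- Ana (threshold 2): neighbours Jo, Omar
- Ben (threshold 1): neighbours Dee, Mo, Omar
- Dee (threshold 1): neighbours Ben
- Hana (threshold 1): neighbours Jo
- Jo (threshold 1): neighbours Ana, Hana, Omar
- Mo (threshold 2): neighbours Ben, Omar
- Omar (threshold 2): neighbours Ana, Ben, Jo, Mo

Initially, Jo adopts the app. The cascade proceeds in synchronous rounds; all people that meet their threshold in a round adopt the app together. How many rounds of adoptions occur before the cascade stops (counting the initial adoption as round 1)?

2

Round 1 — Jo adopts the app (initial).
Round 2 — checking thresholds:
  Ana: 1 of 2 neighbours < 2, below threshold.
  Hana: 1 of 1 neighbours ≥ 1, adopts the app.
  Omar: 1 of 4 neighbours < 2, below threshold.
Round 3 — no new adoptions; cascade stops.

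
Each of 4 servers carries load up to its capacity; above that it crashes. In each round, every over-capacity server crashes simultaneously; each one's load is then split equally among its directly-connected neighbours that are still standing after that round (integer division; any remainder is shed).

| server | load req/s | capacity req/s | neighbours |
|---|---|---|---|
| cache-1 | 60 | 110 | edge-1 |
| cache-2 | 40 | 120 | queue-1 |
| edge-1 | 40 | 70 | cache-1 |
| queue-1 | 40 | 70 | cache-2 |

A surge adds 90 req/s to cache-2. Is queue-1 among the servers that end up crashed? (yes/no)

yes

Round 1 — cache-2 at 130 > 120. cache-2 crashes.
  cache-2 sheds 130 req/s to queue-1: 130 each.
    queue-1: 40+130 = 170 > 70
Round 2 — queue-1 crashes.
  queue-1 sheds 170 req/s: no online neighbours, lost.
No further crashes.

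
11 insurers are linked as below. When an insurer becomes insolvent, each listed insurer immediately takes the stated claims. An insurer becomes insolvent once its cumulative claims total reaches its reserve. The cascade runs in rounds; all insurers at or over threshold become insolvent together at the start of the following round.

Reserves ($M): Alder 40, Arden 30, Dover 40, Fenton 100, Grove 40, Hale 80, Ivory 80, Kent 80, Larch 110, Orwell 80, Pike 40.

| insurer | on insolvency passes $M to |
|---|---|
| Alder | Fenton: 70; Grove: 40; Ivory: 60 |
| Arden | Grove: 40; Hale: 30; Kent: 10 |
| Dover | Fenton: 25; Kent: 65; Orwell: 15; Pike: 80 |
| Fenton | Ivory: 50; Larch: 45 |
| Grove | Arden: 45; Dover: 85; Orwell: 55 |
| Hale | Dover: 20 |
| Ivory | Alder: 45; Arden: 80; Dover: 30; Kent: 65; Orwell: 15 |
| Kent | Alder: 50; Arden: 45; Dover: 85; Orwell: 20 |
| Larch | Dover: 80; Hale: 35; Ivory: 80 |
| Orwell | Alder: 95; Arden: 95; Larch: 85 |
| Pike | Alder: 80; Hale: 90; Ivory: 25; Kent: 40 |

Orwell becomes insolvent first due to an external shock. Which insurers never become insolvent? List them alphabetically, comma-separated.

Fenton, Larch

Round 1 — Orwell becomes insolvent (initial).
  Alder: +95 → 95 ≥ 40
  Arden: +95 → 95 ≥ 30
  Larch: +85 → 85 < 110
Round 2 — Alder, Arden become insolvent.
  Fenton: +70 → 70 < 100
  Grove: +40+40 → 80 ≥ 40
  Hale: +30 → 30 < 80
  Ivory: +60 → 60 < 80
  Kent: +10 → 10 < 80
Round 3 — Grove becomes insolvent.
  Dover: +85 → 85 ≥ 40
Round 4 — Dover becomes insolvent.
  Fenton: +25 → 95 < 100
  Kent: +65 → 75 < 80
  Pike: +80 → 80 ≥ 40
Round 5 — Pike becomes insolvent.
  Hale: +90 → 120 ≥ 80
  Ivory: +25 → 85 ≥ 80
  Kent: +40 → 115 ≥ 80
Round 6 — Hale, Ivory, Kent become insolvent.
No further insolvencies.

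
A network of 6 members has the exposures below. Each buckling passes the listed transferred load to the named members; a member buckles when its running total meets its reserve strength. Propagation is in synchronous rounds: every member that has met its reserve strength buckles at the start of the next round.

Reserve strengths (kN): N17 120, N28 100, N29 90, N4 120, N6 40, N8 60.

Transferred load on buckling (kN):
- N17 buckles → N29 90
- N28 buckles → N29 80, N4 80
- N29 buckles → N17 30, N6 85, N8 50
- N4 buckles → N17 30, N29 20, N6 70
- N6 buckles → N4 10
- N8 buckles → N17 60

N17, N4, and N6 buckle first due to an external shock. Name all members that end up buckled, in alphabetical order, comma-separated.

N17, N29, N4, N6

Round 1 — N17, N4, N6 buckle (initial).
  N29: +90+20 → 110 ≥ 90
Round 2 — N29 buckles.
  N8: +50 → 50 < 60
No further bucklings.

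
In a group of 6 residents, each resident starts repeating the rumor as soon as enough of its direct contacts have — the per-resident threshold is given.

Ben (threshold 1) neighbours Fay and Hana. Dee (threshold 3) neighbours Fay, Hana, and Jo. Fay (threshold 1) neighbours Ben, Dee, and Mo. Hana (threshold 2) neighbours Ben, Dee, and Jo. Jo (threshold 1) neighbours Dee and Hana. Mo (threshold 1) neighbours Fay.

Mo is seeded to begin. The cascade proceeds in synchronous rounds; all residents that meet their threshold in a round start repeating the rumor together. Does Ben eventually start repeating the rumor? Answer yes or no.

yes

Round 1 — Mo starts repeating the rumor (initial).
Round 2 — checking thresholds:
  Fay: 1 of 3 neighbours ≥ 1, starts repeating the rumor.
Round 3 — checking thresholds:
  Ben: 1 of 2 neighbours ≥ 1, starts repeating the rumor.
  Dee: 1 of 3 neighbours < 3, not yet.
Round 4 — no new spreads; cascade stops.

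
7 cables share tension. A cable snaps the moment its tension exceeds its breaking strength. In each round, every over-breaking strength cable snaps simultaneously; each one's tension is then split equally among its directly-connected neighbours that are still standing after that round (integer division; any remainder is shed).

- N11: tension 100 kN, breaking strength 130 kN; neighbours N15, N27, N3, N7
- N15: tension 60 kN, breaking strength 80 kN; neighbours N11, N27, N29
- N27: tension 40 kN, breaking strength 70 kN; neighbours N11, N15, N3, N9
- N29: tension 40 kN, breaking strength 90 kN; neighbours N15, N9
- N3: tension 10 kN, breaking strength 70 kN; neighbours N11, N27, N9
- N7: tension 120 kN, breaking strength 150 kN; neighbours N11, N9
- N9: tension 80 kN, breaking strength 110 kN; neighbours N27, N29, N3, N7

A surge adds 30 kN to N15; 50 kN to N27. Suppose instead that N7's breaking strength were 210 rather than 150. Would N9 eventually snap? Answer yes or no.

With N7's breaking strength at 210:
Round 1 — N15 at 90 > 80; N27 at 90 > 70. N15, N27 snap.
  N15 sheds 90 kN to N11, N29: 45 each.
    N11: 100+45 = 145 > 130
    N29: 40+45 = 85 ≤ 90
  N27 sheds 90 kN to N11, N3, N9: 30 each.
    N11: 145+30 = 175 > 130
    N3: 10+30 = 40 ≤ 70
    N9: 80+30 = 110 ≤ 110
Round 2 — N11 snaps.
  N11 sheds 175 kN to N3, N7: 87 each (1 lost).
    N3: 40+87 = 127 > 70
    N7: 120+87 = 207 ≤ 210
Round 3 — N3 snaps.
  N3 sheds 127 kN to N9: 127 each.
    N9: 110+127 = 237 > 110
Round 4 — N9 snaps.
  N9 sheds 237 kN to N29, N7: 118 each (1 lost).
    N29: 85+118 = 203 > 90
    N7: 207+118 = 325 > 210
Round 5 — N29, N7 snap.
  N29 sheds 203 kN: no online neighbours, lost.
  N7 sheds 325 kN: no online neighbours, lost.
No further breaks.

yes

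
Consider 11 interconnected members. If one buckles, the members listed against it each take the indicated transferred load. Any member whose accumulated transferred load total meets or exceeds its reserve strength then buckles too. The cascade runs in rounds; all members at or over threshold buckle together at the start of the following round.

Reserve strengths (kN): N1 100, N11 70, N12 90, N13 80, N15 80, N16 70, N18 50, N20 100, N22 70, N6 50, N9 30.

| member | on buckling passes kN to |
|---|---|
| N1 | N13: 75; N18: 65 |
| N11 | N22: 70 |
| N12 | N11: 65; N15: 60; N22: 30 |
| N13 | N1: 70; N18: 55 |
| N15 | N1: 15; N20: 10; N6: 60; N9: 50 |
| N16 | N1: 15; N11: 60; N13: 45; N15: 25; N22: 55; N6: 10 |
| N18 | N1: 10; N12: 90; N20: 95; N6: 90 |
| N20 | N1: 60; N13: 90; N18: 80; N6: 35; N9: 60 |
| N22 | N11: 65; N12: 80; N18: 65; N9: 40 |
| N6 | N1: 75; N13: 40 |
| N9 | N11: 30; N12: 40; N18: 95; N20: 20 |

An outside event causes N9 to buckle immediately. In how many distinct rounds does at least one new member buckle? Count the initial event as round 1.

Round 1 — N9 buckles (initial).
  N11: +30 → 30 < 70
  N12: +40 → 40 < 90
  N18: +95 → 95 ≥ 50
  N20: +20 → 20 < 100
Round 2 — N18 buckles.
  N1: +10 → 10 < 100
  N12: +90 → 130 ≥ 90
  N20: +95 → 115 ≥ 100
  N6: +90 → 90 ≥ 50
Round 3 — N12, N20, N6 buckle.
  N1: +60+75 → 145 ≥ 100
  N11: +65 → 95 ≥ 70
  N13: +90+40 → 130 ≥ 80
  N15: +60 → 60 < 80
  N22: +30 → 30 < 70
Round 4 — N1, N11, N13 buckle.
  N22: +70 → 100 ≥ 70
Round 5 — N22 buckles.
No further bucklings.

5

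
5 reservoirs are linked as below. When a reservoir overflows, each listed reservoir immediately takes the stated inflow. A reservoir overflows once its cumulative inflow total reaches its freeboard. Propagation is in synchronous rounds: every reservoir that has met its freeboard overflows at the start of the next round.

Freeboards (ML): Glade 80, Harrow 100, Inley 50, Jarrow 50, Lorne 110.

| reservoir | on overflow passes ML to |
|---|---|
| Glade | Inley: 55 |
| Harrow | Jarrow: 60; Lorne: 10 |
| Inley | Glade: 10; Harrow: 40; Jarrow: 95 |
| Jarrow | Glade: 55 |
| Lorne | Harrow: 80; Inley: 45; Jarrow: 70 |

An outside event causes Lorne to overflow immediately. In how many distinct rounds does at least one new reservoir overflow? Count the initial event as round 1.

Round 1 — Lorne overflows (initial).
  Harrow: +80 → 80 < 100
  Inley: +45 → 45 < 50
  Jarrow: +70 → 70 ≥ 50
Round 2 — Jarrow overflows.
  Glade: +55 → 55 < 80
No further overflows.

2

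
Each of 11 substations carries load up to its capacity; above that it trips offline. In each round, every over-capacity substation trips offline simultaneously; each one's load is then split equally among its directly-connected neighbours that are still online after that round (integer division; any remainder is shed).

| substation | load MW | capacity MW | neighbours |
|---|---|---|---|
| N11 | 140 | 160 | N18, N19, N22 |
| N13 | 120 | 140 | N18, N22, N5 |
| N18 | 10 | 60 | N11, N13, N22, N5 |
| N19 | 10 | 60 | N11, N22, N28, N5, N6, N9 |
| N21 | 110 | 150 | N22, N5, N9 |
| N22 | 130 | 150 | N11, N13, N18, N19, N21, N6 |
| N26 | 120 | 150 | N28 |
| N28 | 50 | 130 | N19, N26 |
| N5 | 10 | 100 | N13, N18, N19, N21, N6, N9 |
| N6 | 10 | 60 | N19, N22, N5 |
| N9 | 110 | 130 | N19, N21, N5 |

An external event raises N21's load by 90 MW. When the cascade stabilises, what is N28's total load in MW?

118

Round 1 — N21 at 200 > 150. N21 trips offline.
  N21 sheds 200 MW to N22, N5, N9: 66 each (2 lost).
    N22: 130+66 = 196 > 150
    N5: 10+66 = 76 ≤ 100
    N9: 110+66 = 176 > 130
Round 2 — N22, N9 trip offline.
  N22 sheds 196 MW to N11, N13, N18, N19, N6: 39 each (1 lost).
    N11: 140+39 = 179 > 160
    N13: 120+39 = 159 > 140
    N18: 10+39 = 49 ≤ 60
    N19: 10+39 = 49 ≤ 60
    N6: 10+39 = 49 ≤ 60
  N9 sheds 176 MW to N19, N5: 88 each.
    N19: 49+88 = 137 > 60
    N5: 76+88 = 164 > 100
Round 3 — N11, N13, N19, N5 trip offline.
  N11 sheds 179 MW to N18: 179 each.
    N18: 49+179 = 228 > 60
  N13 sheds 159 MW to N18: 159 each.
    N18: 228+159 = 387 > 60
  N19 sheds 137 MW to N28, N6: 68 each (1 lost).
    N28: 50+68 = 118 ≤ 130
    N6: 49+68 = 117 > 60
  N5 sheds 164 MW to N18, N6: 82 each.
    N18: 387+82 = 469 > 60
    N6: 117+82 = 199 > 60
Round 4 — N18, N6 trip offline.
  N18 sheds 469 MW: no online neighbours, lost.
  N6 sheds 199 MW: no online neighbours, lost.
No further trips.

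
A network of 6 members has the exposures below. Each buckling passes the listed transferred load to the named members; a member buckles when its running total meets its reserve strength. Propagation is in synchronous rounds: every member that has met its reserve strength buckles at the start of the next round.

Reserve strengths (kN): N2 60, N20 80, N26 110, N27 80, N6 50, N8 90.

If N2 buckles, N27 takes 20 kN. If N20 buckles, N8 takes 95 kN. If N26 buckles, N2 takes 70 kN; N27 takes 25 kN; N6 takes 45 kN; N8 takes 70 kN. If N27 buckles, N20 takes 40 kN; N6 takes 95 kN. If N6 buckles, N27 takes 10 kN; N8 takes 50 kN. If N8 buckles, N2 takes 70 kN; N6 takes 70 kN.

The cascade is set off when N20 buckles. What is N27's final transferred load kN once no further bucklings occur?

Round 1 — N20 buckles (initial).
  N8: +95 → 95 ≥ 90
Round 2 — N8 buckles.
  N2: +70 → 70 ≥ 60
  N6: +70 → 70 ≥ 50
Round 3 — N2, N6 buckle.
  N27: +20+10 → 30 < 80
No further bucklings.

30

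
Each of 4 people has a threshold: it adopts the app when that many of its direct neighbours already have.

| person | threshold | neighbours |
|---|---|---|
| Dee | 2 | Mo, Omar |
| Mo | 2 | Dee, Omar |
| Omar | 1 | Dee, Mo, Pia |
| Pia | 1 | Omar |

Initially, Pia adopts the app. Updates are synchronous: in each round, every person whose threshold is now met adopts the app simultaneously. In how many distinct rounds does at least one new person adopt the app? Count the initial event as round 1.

2

Round 1 — Pia adopts the app (initial).
Round 2 — checking thresholds:
  Omar: 1 of 3 neighbours ≥ 1, adopts the app.
Round 3 — no new adoptions; cascade stops.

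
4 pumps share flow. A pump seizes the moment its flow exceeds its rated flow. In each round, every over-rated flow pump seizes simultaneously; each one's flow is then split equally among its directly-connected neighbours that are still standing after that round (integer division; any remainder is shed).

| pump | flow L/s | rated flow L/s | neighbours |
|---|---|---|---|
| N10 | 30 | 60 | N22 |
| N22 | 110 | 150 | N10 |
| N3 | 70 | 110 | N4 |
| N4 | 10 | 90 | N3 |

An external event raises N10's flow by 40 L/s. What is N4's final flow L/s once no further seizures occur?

10

Round 1 — N10 at 70 > 60. N10 seizes.
  N10 sheds 70 L/s to N22: 70 each.
    N22: 110+70 = 180 > 150
Round 2 — N22 seizes.
  N22 sheds 180 L/s: no online neighbours, lost.
No further seizures.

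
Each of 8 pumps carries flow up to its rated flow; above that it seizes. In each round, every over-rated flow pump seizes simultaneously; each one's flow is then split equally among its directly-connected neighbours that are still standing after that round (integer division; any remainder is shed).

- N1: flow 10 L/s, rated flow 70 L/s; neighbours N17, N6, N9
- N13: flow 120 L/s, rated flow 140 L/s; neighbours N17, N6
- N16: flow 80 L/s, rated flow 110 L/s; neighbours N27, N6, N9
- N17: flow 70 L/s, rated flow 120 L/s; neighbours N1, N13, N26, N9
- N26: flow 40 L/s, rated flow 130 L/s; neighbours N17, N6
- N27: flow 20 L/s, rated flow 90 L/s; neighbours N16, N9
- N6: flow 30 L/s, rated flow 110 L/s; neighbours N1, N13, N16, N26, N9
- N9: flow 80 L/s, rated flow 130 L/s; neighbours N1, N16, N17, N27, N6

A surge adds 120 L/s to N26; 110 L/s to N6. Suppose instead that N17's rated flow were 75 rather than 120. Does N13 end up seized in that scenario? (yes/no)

yes

With N17's rated flow at 75:
Round 1 — N26 at 160 > 130; N6 at 140 > 110. N26, N6 seize.
  N26 sheds 160 L/s to N17: 160 each.
    N17: 70+160 = 230 > 75
  N6 sheds 140 L/s to N1, N13, N16, N9: 35 each.
    N1: 10+35 = 45 ≤ 70
    N13: 120+35 = 155 > 140
    N16: 80+35 = 115 > 110
    N9: 80+35 = 115 ≤ 130
Round 2 — N13, N16, N17 seize.
  N13 sheds 155 L/s: no online neighbours, lost.
  N16 sheds 115 L/s to N27, N9: 57 each (1 lost).
    N27: 20+57 = 77 ≤ 90
    N9: 115+57 = 172 > 130
  N17 sheds 230 L/s to N1, N9: 115 each.
    N1: 45+115 = 160 > 70
    N9: 172+115 = 287 > 130
Round 3 — N1, N9 seize.
  N1 sheds 160 L/s: no online neighbours, lost.
  N9 sheds 287 L/s to N27: 287 each.
    N27: 77+287 = 364 > 90
Round 4 — N27 seizes.
  N27 sheds 364 L/s: no online neighbours, lost.
No further seizures.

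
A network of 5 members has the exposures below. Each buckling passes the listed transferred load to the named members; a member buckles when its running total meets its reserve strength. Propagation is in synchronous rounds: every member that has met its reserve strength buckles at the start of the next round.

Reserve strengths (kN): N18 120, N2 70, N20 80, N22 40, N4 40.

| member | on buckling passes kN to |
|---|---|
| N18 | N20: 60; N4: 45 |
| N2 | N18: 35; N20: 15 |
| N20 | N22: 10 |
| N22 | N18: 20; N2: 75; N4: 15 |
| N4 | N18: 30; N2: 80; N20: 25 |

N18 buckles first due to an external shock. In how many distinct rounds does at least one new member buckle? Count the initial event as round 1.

Round 1 — N18 buckles (initial).
  N20: +60 → 60 < 80
  N4: +45 → 45 ≥ 40
Round 2 — N4 buckles.
  N2: +80 → 80 ≥ 70
  N20: +25 → 85 ≥ 80
Round 3 — N2, N20 buckle.
  N22: +10 → 10 < 40
No further bucklings.

3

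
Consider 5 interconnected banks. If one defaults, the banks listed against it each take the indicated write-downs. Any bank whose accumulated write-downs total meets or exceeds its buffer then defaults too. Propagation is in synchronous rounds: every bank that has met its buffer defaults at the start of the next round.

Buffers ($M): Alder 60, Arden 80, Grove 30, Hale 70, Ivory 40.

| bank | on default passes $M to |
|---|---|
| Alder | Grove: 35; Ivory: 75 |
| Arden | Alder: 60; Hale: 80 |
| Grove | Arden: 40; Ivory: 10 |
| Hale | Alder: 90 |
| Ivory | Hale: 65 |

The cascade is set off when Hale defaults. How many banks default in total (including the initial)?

4

Round 1 — Hale defaults (initial).
  Alder: +90 → 90 ≥ 60
Round 2 — Alder defaults.
  Grove: +35 → 35 ≥ 30
  Ivory: +75 → 75 ≥ 40
Round 3 — Grove, Ivory default.
  Arden: +40 → 40 < 80
No further defaults.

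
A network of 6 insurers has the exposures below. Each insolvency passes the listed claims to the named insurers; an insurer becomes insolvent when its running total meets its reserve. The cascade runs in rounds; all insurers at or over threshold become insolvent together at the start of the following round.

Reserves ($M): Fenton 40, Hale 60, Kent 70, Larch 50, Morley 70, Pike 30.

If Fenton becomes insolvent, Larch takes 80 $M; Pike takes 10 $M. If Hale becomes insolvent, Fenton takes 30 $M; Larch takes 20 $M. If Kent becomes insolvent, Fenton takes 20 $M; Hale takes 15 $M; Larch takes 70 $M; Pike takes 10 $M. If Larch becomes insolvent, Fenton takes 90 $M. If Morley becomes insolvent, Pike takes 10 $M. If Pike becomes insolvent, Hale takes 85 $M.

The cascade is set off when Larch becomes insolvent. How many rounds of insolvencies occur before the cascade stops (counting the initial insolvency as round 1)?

2

Round 1 — Larch becomes insolvent (initial).
  Fenton: +90 → 90 ≥ 40
Round 2 — Fenton becomes insolvent.
  Pike: +10 → 10 < 30
No further insolvencies.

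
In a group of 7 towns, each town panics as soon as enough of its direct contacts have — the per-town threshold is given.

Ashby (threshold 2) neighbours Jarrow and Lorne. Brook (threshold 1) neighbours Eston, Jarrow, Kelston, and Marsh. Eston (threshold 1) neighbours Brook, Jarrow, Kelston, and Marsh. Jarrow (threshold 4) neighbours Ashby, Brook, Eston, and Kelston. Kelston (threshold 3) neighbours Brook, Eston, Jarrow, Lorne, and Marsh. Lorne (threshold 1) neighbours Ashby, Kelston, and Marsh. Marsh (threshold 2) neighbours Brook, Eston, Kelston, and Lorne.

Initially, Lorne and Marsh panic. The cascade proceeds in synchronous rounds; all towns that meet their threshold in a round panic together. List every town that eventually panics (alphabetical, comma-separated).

Round 1 — Lorne, Marsh panic (initial).
Round 2 — checking thresholds:
  Ashby: 1 of 2 neighbours < 2, not yet.
  Brook: 1 of 4 neighbours ≥ 1, panics.
  Eston: 1 of 4 neighbours ≥ 1, panics.
  Kelston: 2 of 5 neighbours < 3, not yet.
Round 3 — checking thresholds:
  Ashby: 1 of 2 neighbours < 2, not yet.
  Jarrow: 2 of 4 neighbours < 4, not yet.
  Kelston: 4 of 5 neighbours ≥ 3, panics.
Round 4 — no new panics; cascade stops.

Brook, Eston, Kelston, Lorne, Marsh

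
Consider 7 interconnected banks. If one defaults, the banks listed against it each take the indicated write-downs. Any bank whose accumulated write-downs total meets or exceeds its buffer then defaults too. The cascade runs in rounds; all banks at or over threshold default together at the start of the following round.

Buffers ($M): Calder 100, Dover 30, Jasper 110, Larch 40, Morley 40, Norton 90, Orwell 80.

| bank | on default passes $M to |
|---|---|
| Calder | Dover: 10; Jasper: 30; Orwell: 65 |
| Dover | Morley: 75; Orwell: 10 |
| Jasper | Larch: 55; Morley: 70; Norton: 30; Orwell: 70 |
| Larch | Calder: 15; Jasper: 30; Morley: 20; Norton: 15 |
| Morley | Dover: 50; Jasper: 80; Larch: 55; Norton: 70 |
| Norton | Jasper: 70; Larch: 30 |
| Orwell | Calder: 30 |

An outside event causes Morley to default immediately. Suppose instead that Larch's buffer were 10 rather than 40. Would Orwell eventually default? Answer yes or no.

yes

With Larch's buffer at 10:
Round 1 — Morley defaults (initial).
  Dover: +50 → 50 ≥ 30
  Jasper: +80 → 80 < 110
  Larch: +55 → 55 ≥ 10
  Norton: +70 → 70 < 90
Round 2 — Dover, Larch default.
  Calder: +15 → 15 < 100
  Jasper: +30 → 110 ≥ 110
  Norton: +15 → 85 < 90
  Orwell: +10 → 10 < 80
Round 3 — Jasper defaults.
  Norton: +30 → 115 ≥ 90
  Orwell: +70 → 80 ≥ 80
Round 4 — Norton, Orwell default.
  Calder: +30 → 45 < 100
No further defaults.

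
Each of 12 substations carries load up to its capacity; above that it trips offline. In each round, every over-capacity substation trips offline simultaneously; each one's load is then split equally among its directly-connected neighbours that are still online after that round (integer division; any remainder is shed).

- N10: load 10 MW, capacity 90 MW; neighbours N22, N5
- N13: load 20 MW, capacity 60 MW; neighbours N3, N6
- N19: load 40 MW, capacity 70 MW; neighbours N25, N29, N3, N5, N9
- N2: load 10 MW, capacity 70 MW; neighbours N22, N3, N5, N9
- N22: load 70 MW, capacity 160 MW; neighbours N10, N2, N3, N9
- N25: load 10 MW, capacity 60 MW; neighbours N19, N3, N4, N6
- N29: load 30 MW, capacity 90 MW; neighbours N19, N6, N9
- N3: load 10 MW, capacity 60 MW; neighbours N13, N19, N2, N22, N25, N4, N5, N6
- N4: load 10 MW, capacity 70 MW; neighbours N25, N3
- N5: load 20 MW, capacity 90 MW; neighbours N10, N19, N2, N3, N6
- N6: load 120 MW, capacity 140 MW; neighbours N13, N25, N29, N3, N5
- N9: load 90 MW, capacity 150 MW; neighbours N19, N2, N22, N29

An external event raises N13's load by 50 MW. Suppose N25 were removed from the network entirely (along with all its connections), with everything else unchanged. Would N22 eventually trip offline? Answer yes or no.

no

With N25 removed:
Round 1 — N13 at 70 > 60. N13 trips offline.
  N13 sheds 70 MW to N3, N6: 35 each.
    N3: 10+35 = 45 ≤ 60
    N6: 120+35 = 155 > 140
Round 2 — N6 trips offline.
  N6 sheds 155 MW to N29, N3, N5: 51 each (2 lost).
    N29: 30+51 = 81 ≤ 90
    N3: 45+51 = 96 > 60
    N5: 20+51 = 71 ≤ 90
Round 3 — N3 trips offline.
  N3 sheds 96 MW to N19, N2, N22, N4, N5: 19 each (1 lost).
    N19: 40+19 = 59 ≤ 70
    N2: 10+19 = 29 ≤ 70
    N22: 70+19 = 89 ≤ 160
    N4: 10+19 = 29 ≤ 70
    N5: 71+19 = 90 ≤ 90
No further trips.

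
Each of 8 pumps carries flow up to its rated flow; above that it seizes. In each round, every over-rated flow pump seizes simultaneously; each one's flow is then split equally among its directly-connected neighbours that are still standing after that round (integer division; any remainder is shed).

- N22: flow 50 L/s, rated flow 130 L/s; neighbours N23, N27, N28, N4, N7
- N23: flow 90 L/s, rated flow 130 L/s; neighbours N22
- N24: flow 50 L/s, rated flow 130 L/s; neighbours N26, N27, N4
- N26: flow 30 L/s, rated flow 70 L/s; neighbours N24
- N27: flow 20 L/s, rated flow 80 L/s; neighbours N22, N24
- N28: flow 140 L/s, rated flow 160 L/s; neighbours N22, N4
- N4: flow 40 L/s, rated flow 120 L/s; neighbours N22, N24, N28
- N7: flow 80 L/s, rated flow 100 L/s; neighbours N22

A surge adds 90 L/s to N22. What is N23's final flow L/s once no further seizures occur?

118

Round 1 — N22 at 140 > 130. N22 seizes.
  N22 sheds 140 L/s to N23, N27, N28, N4, N7: 28 each.
    N23: 90+28 = 118 ≤ 130
    N27: 20+28 = 48 ≤ 80
    N28: 140+28 = 168 > 160
    N4: 40+28 = 68 ≤ 120
    N7: 80+28 = 108 > 100
Round 2 — N28, N7 seize.
  N28 sheds 168 L/s to N4: 168 each.
    N4: 68+168 = 236 > 120
  N7 sheds 108 L/s: no online neighbours, lost.
Round 3 — N4 seizes.
  N4 sheds 236 L/s to N24: 236 each.
    N24: 50+236 = 286 > 130
Round 4 — N24 seizes.
  N24 sheds 286 L/s to N26, N27: 143 each.
    N26: 30+143 = 173 > 70
    N27: 48+143 = 191 > 80
Round 5 — N26, N27 seize.
  N26 sheds 173 L/s: no online neighbours, lost.
  N27 sheds 191 L/s: no online neighbours, lost.
No further seizures.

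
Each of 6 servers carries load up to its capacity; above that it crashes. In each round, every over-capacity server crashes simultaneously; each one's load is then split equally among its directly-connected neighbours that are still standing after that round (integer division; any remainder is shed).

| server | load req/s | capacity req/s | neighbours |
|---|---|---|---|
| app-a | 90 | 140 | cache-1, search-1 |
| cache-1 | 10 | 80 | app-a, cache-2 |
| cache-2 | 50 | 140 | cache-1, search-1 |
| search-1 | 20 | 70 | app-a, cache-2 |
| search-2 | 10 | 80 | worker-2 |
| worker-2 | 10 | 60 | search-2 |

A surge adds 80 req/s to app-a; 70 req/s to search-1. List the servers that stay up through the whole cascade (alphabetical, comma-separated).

search-2, worker-2

Round 1 — app-a at 170 > 140; search-1 at 90 > 70. app-a, search-1 crash.
  app-a sheds 170 req/s to cache-1: 170 each.
    cache-1: 10+170 = 180 > 80
  search-1 sheds 90 req/s to cache-2: 90 each.
    cache-2: 50+90 = 140 ≤ 140
Round 2 — cache-1 crashes.
  cache-1 sheds 180 req/s to cache-2: 180 each.
    cache-2: 140+180 = 320 > 140
Round 3 — cache-2 crashes.
  cache-2 sheds 320 req/s: no online neighbours, lost.
No further crashes.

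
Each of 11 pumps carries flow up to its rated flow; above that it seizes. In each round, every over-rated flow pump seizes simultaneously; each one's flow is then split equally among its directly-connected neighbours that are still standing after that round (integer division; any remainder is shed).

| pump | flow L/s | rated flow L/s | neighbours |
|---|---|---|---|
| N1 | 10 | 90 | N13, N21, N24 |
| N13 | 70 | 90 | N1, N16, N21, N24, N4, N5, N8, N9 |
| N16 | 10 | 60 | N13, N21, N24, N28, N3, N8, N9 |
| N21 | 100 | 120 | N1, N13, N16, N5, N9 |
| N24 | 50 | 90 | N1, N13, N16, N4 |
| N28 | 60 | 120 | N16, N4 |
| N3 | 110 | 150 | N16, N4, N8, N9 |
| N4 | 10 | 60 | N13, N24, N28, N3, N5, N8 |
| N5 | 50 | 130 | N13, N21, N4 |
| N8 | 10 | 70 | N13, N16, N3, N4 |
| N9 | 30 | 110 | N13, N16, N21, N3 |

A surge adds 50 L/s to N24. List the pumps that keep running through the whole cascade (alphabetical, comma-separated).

N1, N16, N21, N28, N3, N4, N5, N8, N9

Round 1 — N24 at 100 > 90. N24 seizes.
  N24 sheds 100 L/s to N1, N13, N16, N4: 25 each.
    N1: 10+25 = 35 ≤ 90
    N13: 70+25 = 95 > 90
    N16: 10+25 = 35 ≤ 60
    N4: 10+25 = 35 ≤ 60
Round 2 — N13 seizes.
  N13 sheds 95 L/s to N1, N16, N21, N4, N5, N8, N9: 13 each (4 lost).
    N1: 35+13 = 48 ≤ 90
    N16: 35+13 = 48 ≤ 60
    N21: 100+13 = 113 ≤ 120
    N4: 35+13 = 48 ≤ 60
    N5: 50+13 = 63 ≤ 130
    N8: 10+13 = 23 ≤ 70
    N9: 30+13 = 43 ≤ 110
No further seizures.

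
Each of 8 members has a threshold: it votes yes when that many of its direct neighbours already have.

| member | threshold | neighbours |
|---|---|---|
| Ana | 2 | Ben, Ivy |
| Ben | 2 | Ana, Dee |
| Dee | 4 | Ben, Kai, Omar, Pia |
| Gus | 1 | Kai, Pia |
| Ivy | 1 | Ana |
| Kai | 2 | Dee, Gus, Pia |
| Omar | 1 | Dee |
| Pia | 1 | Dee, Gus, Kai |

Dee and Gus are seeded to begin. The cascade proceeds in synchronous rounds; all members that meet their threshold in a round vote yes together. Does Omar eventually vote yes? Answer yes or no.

Round 1 — Dee, Gus vote yes (initial).
Round 2 — checking thresholds:
  Ben: 1 of 2 neighbours < 2, holds.
  Kai: 2 of 3 neighbours ≥ 2, votes yes.
  Omar: 1 of 1 neighbours ≥ 1, votes yes.
  Pia: 2 of 3 neighbours ≥ 1, votes yes.
Round 3 — no new yes votes; cascade stops.

yes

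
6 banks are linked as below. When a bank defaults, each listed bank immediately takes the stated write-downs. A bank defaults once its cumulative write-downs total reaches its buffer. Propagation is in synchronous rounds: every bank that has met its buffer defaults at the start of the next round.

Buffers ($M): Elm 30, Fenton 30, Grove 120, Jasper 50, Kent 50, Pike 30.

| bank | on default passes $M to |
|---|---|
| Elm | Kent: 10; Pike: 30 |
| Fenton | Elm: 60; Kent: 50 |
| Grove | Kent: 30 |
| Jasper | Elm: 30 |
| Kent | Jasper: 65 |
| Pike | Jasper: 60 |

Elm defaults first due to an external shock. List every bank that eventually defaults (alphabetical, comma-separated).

Round 1 — Elm defaults (initial).
  Kent: +10 → 10 < 50
  Pike: +30 → 30 ≥ 30
Round 2 — Pike defaults.
  Jasper: +60 → 60 ≥ 50
Round 3 — Jasper defaults.
No further defaults.

Elm, Jasper, Pike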